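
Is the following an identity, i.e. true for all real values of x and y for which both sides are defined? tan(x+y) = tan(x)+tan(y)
No, this is NOT an identity.

Claim: tan(x+y) = tan(x)+tan(y).
Test a specific point where both sides are defined: x = -π/6, y = -π/6.
LHS = tan(x+y) ≈ -1.7321
RHS = tan(x)+tan(y) ≈ -1.1547
Since -1.7321 ≠ -1.1547, the equation fails at this point, so it cannot hold for all real values of x and y for which both sides are defined.
The correct formula is tan(x+y) = (tan(x) + tan(y))/(1 - tan(x)tan(y)).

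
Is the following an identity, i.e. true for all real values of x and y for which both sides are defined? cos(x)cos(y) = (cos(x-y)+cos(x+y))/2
Yes, this is an identity.

Claim: cos(x)cos(y) = (cos(x-y)+cos(x+y))/2.
Reasoning: cos(x-y) = cos(x)cos(y) + sin(x)sin(y) and cos(x+y) = cos(x)cos(y) - sin(x)sin(y). Adding, cos(x-y) + cos(x+y) = 2cos(x)cos(y); divide by 2.
So the two sides agree for all real values of x and y for which both sides are defined.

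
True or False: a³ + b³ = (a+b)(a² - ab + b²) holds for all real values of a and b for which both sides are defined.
True.

Claim: a³ + b³ = (a+b)(a² - ab + b²).
Reasoning: Expand the right side: (a+b)(a² - ab + b²) = a³ - a²b + ab² + a²b - ab² + b³ = a³ + b³ (the middle terms cancel in pairs).
So the two sides agree for all real values of a and b for which both sides are defined.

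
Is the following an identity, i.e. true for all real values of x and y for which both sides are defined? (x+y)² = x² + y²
No, this is NOT an identity.

Claim: (x+y)² = x² + y².
Test a specific point where both sides are defined: x = 4, y = 1.
LHS = (x+y)² ≈ 25.0000
RHS = x² + y² ≈ 17.0000
Since 25.0000 ≠ 17.0000, the equation fails at this point, so it cannot hold for all real values of x and y for which both sides are defined.
The correct expansion is (x+y)² = x² + 2xy + y²; the cross term 2xy is missing.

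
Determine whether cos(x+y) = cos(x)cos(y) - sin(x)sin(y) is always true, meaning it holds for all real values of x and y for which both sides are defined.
Yes, this is an identity.

Claim: cos(x+y) = cos(x)cos(y) - sin(x)sin(y).
Reasoning: By Euler's formula e^(i(x+y)) = e^(ix)·e^(iy) = (cos x + i·sin x)(cos y + i·sin y). The real part of the left side is cos(x+y); the real part of the product is cos(x)cos(y) - sin(x)sin(y) (since i·i = -1).
So the two sides agree for all real values of x and y for which both sides are defined.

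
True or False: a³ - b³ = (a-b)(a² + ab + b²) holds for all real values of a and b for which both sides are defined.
Claim: a³ - b³ = (a-b)(a² + ab + b²).
Reasoning: Expand the right side: (a-b)(a² + ab + b²) = a³ + a²b + ab² - a²b - ab² - b³ = a³ - b³ (the middle terms cancel in pairs).
So the two sides agree for all real values of a and b for which both sides are defined.

Conclusion: True.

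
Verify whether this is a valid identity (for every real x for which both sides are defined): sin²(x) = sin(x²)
Claim: sin²(x) = sin(x²).
Test a specific point where both sides are defined: x = π/6.
LHS = sin²(x) ≈ 0.2500
RHS = sin(x²) ≈ 0.2707
Since 0.2500 ≠ 0.2707, the equation fails at this point, so it cannot hold for every real x for which both sides are defined.
sin²(x) means (sin x)², squaring the output; sin(x²) squares the input. These are different functions.

Conclusion: No, this is NOT an identity.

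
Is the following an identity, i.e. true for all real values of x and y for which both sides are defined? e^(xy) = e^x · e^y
Claim: e^(xy) = e^x · e^y.
Test a specific point where both sides are defined: x = 3/2, y = -2.
LHS = e^(xy) ≈ 0.0498
RHS = e^x · e^y ≈ 0.6065
Since 0.0498 ≠ 0.6065, the equation fails at this point, so it cannot hold for all real values of x and y for which both sides are defined.
e^x · e^y = e^(x+y), not e^(xy).

Conclusion: No, this is NOT an identity.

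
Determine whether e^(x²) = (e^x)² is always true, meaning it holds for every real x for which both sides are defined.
Claim: e^(x²) = (e^x)².
Test a specific point where both sides are defined: x = -1.
LHS = e^(x²) ≈ 2.7183
RHS = (e^x)² ≈ 0.1353
Since 2.7183 ≠ 0.1353, the equation fails at this point, so it cannot hold for every real x for which both sides are defined.
(e^x)² = e^(2x), and 2x ≠ x² in general.

Conclusion: No, this is NOT an identity.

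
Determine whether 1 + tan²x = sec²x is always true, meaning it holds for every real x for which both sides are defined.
Claim: 1 + tan²x = sec²x.
Reasoning: Start from sin²x + cos²x = 1 and divide every term by cos²x (allowed wherever tan x and sec x are defined): tan²x + 1 = 1/cos²x = sec²x.
So the two sides agree for every real x for which both sides are defined.

Conclusion: Yes, this is an identity.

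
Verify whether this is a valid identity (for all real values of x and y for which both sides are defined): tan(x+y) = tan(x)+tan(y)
No, this is NOT an identity.

Claim: tan(x+y) = tan(x)+tan(y).
Test a specific point where both sides are defined: x = 2π/3, y = -π/4.
LHS = tan(x+y) ≈ 3.7321
RHS = tan(x)+tan(y) ≈ -2.7321
Since 3.7321 ≠ -2.7321, the equation fails at this point, so it cannot hold for all real values of x and y for which both sides are defined.
The correct formula is tan(x+y) = (tan(x) + tan(y))/(1 - tan(x)tan(y)).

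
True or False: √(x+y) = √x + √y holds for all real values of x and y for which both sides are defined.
Claim: √(x+y) = √x + √y.
Test a specific point where both sides are defined: x = 1/2, y = 4.
LHS = √(x+y) ≈ 2.1213
RHS = √x + √y ≈ 2.7071
Since 2.1213 ≠ 2.7071, the equation fails at this point, so it cannot hold for all real values of x and y for which both sides are defined.
Squaring the right side gives x + 2√(xy) + y, not x + y.

Conclusion: False.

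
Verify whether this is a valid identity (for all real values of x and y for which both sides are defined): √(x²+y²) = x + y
No, this is NOT an identity.

Claim: √(x²+y²) = x + y.
Test a specific point where both sides are defined: x = 3, y = 5.
LHS = √(x²+y²) ≈ 5.8310
RHS = x + y ≈ 8.0000
Since 5.8310 ≠ 8.0000, the equation fails at this point, so it cannot hold for all real values of x and y for which both sides are defined.
(x+y)² = x² + 2xy + y², not x² + y², so the square root does not split this way.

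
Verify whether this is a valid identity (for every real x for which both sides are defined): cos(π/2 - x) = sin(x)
Yes, this is an identity.

Claim: cos(π/2 - x) = sin(x).
Reasoning: Use cos(u - v) = cos(u)cos(v) + sin(u)sin(v) with u = π/2, v = x: cos(π/2)cos(x) + sin(π/2)sin(x) = 0·cos(x) + 1·sin(x) = sin(x).
So the two sides agree for every real x for which both sides are defined.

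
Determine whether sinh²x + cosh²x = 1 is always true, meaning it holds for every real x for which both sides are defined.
No, this is NOT an identity.

Claim: sinh²x + cosh²x = 1.
Test a specific point where both sides are defined: x = 1.
LHS = sinh²x + cosh²x ≈ 3.7622
RHS = 1 ≈ 1.0000
Since 3.7622 ≠ 1.0000, the equation fails at this point, so it cannot hold for every real x for which both sides are defined.
The correct hyperbolic identity is cosh²x - sinh²x = 1 (a difference); the sum sinh²x + cosh²x equals cosh(2x).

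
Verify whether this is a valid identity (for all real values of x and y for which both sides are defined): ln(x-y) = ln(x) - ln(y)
No, this is NOT an identity.

Claim: ln(x-y) = ln(x) - ln(y).
Test a specific point where both sides are defined: x = 5, y = 1.
LHS = ln(x-y) ≈ 1.3863
RHS = ln(x) - ln(y) ≈ 1.6094
Since 1.3863 ≠ 1.6094, the equation fails at this point, so it cannot hold for all real values of x and y for which both sides are defined.
ln(x) - ln(y) = ln(x/y), not ln(x-y).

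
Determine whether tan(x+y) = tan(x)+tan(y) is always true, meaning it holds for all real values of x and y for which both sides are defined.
Claim: tan(x+y) = tan(x)+tan(y).
Test a specific point where both sides are defined: x = π/4, y = -π/6.
LHS = tan(x+y) ≈ 0.2679
RHS = tan(x)+tan(y) ≈ 0.4226
Since 0.2679 ≠ 0.4226, the equation fails at this point, so it cannot hold for all real values of x and y for which both sides are defined.
The correct formula is tan(x+y) = (tan(x) + tan(y))/(1 - tan(x)tan(y)).

Conclusion: No, this is NOT an identity.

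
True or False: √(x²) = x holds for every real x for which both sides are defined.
False.

Claim: √(x²) = x.
Test a specific point where both sides are defined: x = -1.
LHS = √(x²) ≈ 1.0000
RHS = x ≈ -1.0000
Since 1.0000 ≠ -1.0000, the equation fails at this point, so it cannot hold for every real x for which both sides are defined.
√(x²) = |x|, which differs from x whenever x < 0 (both sides are defined for every real x).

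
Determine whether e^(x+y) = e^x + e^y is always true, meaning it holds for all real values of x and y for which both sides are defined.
No, this is NOT an identity.

Claim: e^(x+y) = e^x + e^y.
Test a specific point where both sides are defined: x = 5, y = -1.
LHS = e^(x+y) ≈ 54.5982
RHS = e^x + e^y ≈ 148.7810
Since 54.5982 ≠ 148.7810, the equation fails at this point, so it cannot hold for all real values of x and y for which both sides are defined.
The correct rule is e^(x+y) = e^x · e^y (a product, not a sum).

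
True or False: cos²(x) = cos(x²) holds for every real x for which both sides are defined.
Claim: cos²(x) = cos(x²).
Test a specific point where both sides are defined: x = -π/4.
LHS = cos²(x) ≈ 0.5000
RHS = cos(x²) ≈ 0.8157
Since 0.5000 ≠ 0.8157, the equation fails at this point, so it cannot hold for every real x for which both sides are defined.
cos²(x) means (cos x)², squaring the output; cos(x²) squares the input. These are different functions.

Conclusion: False.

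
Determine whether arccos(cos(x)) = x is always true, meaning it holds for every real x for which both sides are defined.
Claim: arccos(cos(x)) = x.
Test a specific point where both sides are defined: x = -π/6.
LHS = arccos(cos(x)) ≈ 0.5236
RHS = x ≈ -0.5236
Since 0.5236 ≠ -0.5236, the equation fails at this point, so it cannot hold for every real x for which both sides are defined.
arccos only returns values in [0, π], so arccos(cos(x)) = x holds only for x in that interval, not for all real x.

Conclusion: No, this is NOT an identity.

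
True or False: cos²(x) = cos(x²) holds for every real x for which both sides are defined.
Claim: cos²(x) = cos(x²).
Test a specific point where both sides are defined: x = π/3.
LHS = cos²(x) ≈ 0.2500
RHS = cos(x²) ≈ 0.4566
Since 0.2500 ≠ 0.4566, the equation fails at this point, so it cannot hold for every real x for which both sides are defined.
cos²(x) means (cos x)², squaring the output; cos(x²) squares the input. These are different functions.

Conclusion: False.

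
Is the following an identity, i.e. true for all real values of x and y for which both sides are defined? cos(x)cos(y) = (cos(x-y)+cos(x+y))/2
Claim: cos(x)cos(y) = (cos(x-y)+cos(x+y))/2.
Reasoning: cos(x-y) = cos(x)cos(y) + sin(x)sin(y) and cos(x+y) = cos(x)cos(y) - sin(x)sin(y). Adding, cos(x-y) + cos(x+y) = 2cos(x)cos(y); divide by 2.
So the two sides agree for all real values of x and y for which both sides are defined.

Conclusion: Yes, this is an identity.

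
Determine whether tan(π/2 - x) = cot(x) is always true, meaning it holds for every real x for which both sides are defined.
Claim: tan(π/2 - x) = cot(x).
Reasoning: tan(π/2 - x) = sin(π/2 - x)/cos(π/2 - x) = cos(x)/sin(x) = cot(x), using the cofunction identities sin(π/2 - x) = cos(x) and cos(π/2 - x) = sin(x).
So the two sides agree for every real x for which both sides are defined.

Conclusion: Yes, this is an identity.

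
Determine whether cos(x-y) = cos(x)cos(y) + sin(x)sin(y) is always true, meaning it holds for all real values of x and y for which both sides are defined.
Yes, this is an identity.

Claim: cos(x-y) = cos(x)cos(y) + sin(x)sin(y).
Reasoning: Replace y by -y in cos(x+y) = cos(x)cos(y) - sin(x)sin(y) and use cos(-y) = cos(y), sin(-y) = -sin(y): cos(x-y) = cos(x)cos(y) + sin(x)sin(y).
So the two sides agree for all real values of x and y for which both sides are defined.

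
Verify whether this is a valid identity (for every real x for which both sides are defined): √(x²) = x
No, this is NOT an identity.

Claim: √(x²) = x.
Test a specific point where both sides are defined: x = -1.
LHS = √(x²) ≈ 1.0000
RHS = x ≈ -1.0000
Since 1.0000 ≠ -1.0000, the equation fails at this point, so it cannot hold for every real x for which both sides are defined.
√(x²) = |x|, which differs from x whenever x < 0 (both sides are defined for every real x).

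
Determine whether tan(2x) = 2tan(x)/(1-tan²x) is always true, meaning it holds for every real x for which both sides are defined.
Yes, this is an identity.

Claim: tan(2x) = 2tan(x)/(1-tan²x).
Reasoning: tan(2x) = sin(2x)/cos(2x) = 2sin(x)cos(x) / (cos²x - sin²x). Divide numerator and denominator by cos²x: 2tan(x) / (1 - tan²x).
So the two sides agree for every real x for which both sides are defined.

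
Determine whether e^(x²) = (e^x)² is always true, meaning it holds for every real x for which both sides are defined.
Claim: e^(x²) = (e^x)².
Test a specific point where both sides are defined: x = 1/2.
LHS = e^(x²) ≈ 1.2840
RHS = (e^x)² ≈ 2.7183
Since 1.2840 ≠ 2.7183, the equation fails at this point, so it cannot hold for every real x for which both sides are defined.
(e^x)² = e^(2x), and 2x ≠ x² in general.

Conclusion: No, this is NOT an identity.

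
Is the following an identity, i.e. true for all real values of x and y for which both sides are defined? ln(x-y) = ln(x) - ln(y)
No, this is NOT an identity.

Claim: ln(x-y) = ln(x) - ln(y).
Test a specific point where both sides are defined: x = 5, y = 3.
LHS = ln(x-y) ≈ 0.6931
RHS = ln(x) - ln(y) ≈ 0.5108
Since 0.6931 ≠ 0.5108, the equation fails at this point, so it cannot hold for all real values of x and y for which both sides are defined.
ln(x) - ln(y) = ln(x/y), not ln(x-y).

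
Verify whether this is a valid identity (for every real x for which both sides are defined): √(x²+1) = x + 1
No, this is NOT an identity.

Claim: √(x²+1) = x + 1.
Test a specific point where both sides are defined: x = -3.
LHS = √(x²+1) ≈ 3.1623
RHS = x + 1 ≈ -2.0000
Since 3.1623 ≠ -2.0000, the equation fails at this point, so it cannot hold for every real x for which both sides are defined.
(x+1)² = x² + 2x + 1 ≠ x² + 1 unless x = 0.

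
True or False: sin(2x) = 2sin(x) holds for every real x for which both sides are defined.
Claim: sin(2x) = 2sin(x).
Test a specific point where both sides are defined: x = π/4.
LHS = sin(2x) ≈ 1.0000
RHS = 2sin(x) ≈ 1.4142
Since 1.0000 ≠ 1.4142, the equation fails at this point, so it cannot hold for every real x for which both sides are defined.
The correct double-angle formula is sin(2x) = 2sin(x)cos(x).

Conclusion: False.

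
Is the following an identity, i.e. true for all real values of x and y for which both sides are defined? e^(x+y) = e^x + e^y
No, this is NOT an identity.

Claim: e^(x+y) = e^x + e^y.
Test a specific point where both sides are defined: x = 2, y = 4.
LHS = e^(x+y) ≈ 403.4288
RHS = e^x + e^y ≈ 61.9872
Since 403.4288 ≠ 61.9872, the equation fails at this point, so it cannot hold for all real values of x and y for which both sides are defined.
The correct rule is e^(x+y) = e^x · e^y (a product, not a sum).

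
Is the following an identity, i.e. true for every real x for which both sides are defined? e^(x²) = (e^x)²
No, this is NOT an identity.

Claim: e^(x²) = (e^x)².
Test a specific point where both sides are defined: x = 1.
LHS = e^(x²) ≈ 2.7183
RHS = (e^x)² ≈ 7.3891
Since 2.7183 ≠ 7.3891, the equation fails at this point, so it cannot hold for every real x for which both sides are defined.
(e^x)² = e^(2x), and 2x ≠ x² in general.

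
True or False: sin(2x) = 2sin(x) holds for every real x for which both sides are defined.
False.

Claim: sin(2x) = 2sin(x).
Test a specific point where both sides are defined: x = -π/4.
LHS = sin(2x) ≈ -1.0000
RHS = 2sin(x) ≈ -1.4142
Since -1.0000 ≠ -1.4142, the equation fails at this point, so it cannot hold for every real x for which both sides are defined.
The correct double-angle formula is sin(2x) = 2sin(x)cos(x).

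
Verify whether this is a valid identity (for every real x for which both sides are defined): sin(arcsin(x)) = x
Claim: sin(arcsin(x)) = x.
Reasoning: For -1 ≤ x ≤ 1 (where arcsin is defined), arcsin(x) is by definition an angle whose sine equals x. Taking the sine of that angle returns x. (Note the other order, arcsin(sin x) = x, is NOT an identity.)
So the two sides agree for every real x for which both sides are defined.

Conclusion: Yes, this is an identity.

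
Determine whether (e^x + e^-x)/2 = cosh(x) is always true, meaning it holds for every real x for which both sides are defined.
Yes, this is an identity.

Claim: (e^x + e^-x)/2 = cosh(x).
Reasoning: This is exactly the definition of the hyperbolic cosine: cosh(x) := (e^x + e^-x)/2.
So the two sides agree for every real x for which both sides are defined.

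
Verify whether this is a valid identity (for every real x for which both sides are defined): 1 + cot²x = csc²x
Claim: 1 + cot²x = csc²x.
Reasoning: Start from sin²x + cos²x = 1 and divide every term by sin²x (allowed wherever cot x and csc x are defined): 1 + cot²x = 1/sin²x = csc²x.
So the two sides agree for every real x for which both sides are defined.

Conclusion: Yes, this is an identity.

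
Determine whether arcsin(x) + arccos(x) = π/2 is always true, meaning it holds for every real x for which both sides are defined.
Yes, this is an identity.

Claim: arcsin(x) + arccos(x) = π/2.
Reasoning: Both sides are defined for -1 ≤ x ≤ 1. Let θ = arcsin(x), so sin θ = x and θ ∈ [-π/2, π/2]. Then cos(π/2 - θ) = sin θ = x and π/2 - θ ∈ [0, π], which is exactly the range of arccos, so arccos(x) = π/2 - θ. Adding: arcsin(x) + arccos(x) = θ + (π/2 - θ) = π/2.
So the two sides agree for every real x for which both sides are defined.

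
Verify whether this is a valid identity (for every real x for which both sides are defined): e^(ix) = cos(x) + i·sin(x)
Yes, this is an identity.

Claim: e^(ix) = cos(x) + i·sin(x).
Reasoning: Euler's formula. Expand e^(ix) = Σ (ix)^k / k!. Since i² = -1, the even-k terms are Σ (-1)^m x^(2m)/(2m)! = cos(x) and the odd-k terms are i · Σ (-1)^m x^(2m+1)/(2m+1)! = i·sin(x).
So the two sides agree for every real x for which both sides are defined.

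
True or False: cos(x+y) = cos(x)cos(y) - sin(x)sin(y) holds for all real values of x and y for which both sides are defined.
True.

Claim: cos(x+y) = cos(x)cos(y) - sin(x)sin(y).
Reasoning: By Euler's formula e^(i(x+y)) = e^(ix)·e^(iy) = (cos x + i·sin x)(cos y + i·sin y). The real part of the left side is cos(x+y); the real part of the product is cos(x)cos(y) - sin(x)sin(y) (since i·i = -1).
So the two sides agree for all real values of x and y for which both sides are defined.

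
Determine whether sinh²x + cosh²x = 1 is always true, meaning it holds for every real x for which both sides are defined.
No, this is NOT an identity.

Claim: sinh²x + cosh²x = 1.
Test a specific point where both sides are defined: x = -3.
LHS = sinh²x + cosh²x ≈ 201.7156
RHS = 1 ≈ 1.0000
Since 201.7156 ≠ 1.0000, the equation fails at this point, so it cannot hold for every real x for which both sides are defined.
The correct hyperbolic identity is cosh²x - sinh²x = 1 (a difference); the sum sinh²x + cosh²x equals cosh(2x).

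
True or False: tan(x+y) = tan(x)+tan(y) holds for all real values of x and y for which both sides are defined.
Claim: tan(x+y) = tan(x)+tan(y).
Test a specific point where both sides are defined: x = -π/6, y = -π/6.
LHS = tan(x+y) ≈ -1.7321
RHS = tan(x)+tan(y) ≈ -1.1547
Since -1.7321 ≠ -1.1547, the equation fails at this point, so it cannot hold for all real values of x and y for which both sides are defined.
The correct formula is tan(x+y) = (tan(x) + tan(y))/(1 - tan(x)tan(y)).

Conclusion: False.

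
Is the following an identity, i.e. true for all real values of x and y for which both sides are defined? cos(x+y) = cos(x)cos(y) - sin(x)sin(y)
Yes, this is an identity.

Claim: cos(x+y) = cos(x)cos(y) - sin(x)sin(y).
Reasoning: By Euler's formula e^(i(x+y)) = e^(ix)·e^(iy) = (cos x + i·sin x)(cos y + i·sin y). The real part of the left side is cos(x+y); the real part of the product is cos(x)cos(y) - sin(x)sin(y) (since i·i = -1).
So the two sides agree for all real values of x and y for which both sides are defined.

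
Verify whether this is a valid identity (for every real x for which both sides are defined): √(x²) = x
No, this is NOT an identity.

Claim: √(x²) = x.
Test a specific point where both sides are defined: x = -3.
LHS = √(x²) ≈ 3.0000
RHS = x ≈ -3.0000
Since 3.0000 ≠ -3.0000, the equation fails at this point, so it cannot hold for every real x for which both sides are defined.
√(x²) = |x|, which differs from x whenever x < 0 (both sides are defined for every real x).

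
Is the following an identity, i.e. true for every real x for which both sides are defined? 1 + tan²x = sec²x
Claim: 1 + tan²x = sec²x.
Reasoning: Start from sin²x + cos²x = 1 and divide every term by cos²x (allowed wherever tan x and sec x are defined): tan²x + 1 = 1/cos²x = sec²x.
So the two sides agree for every real x for which both sides are defined.

Conclusion: Yes, this is an identity.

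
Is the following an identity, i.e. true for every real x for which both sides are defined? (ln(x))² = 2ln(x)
Claim: (ln(x))² = 2ln(x).
Test a specific point where both sides are defined: x = 4.
LHS = (ln(x))² ≈ 1.9218
RHS = 2ln(x) ≈ 2.7726
Since 1.9218 ≠ 2.7726, the equation fails at this point, so it cannot hold for every real x for which both sides are defined.
2ln(x) equals ln(x²), which is not the same as (ln x)².

Conclusion: No, this is NOT an identity.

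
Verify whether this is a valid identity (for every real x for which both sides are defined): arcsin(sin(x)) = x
No, this is NOT an identity.

Claim: arcsin(sin(x)) = x.
Test a specific point where both sides are defined: x = 2π/3.
LHS = arcsin(sin(x)) ≈ 1.0472
RHS = x ≈ 2.0944
Since 1.0472 ≠ 2.0944, the equation fails at this point, so it cannot hold for every real x for which both sides are defined.
arcsin only returns values in [-π/2, π/2], so arcsin(sin(x)) = x holds only for x in that interval, not for all real x.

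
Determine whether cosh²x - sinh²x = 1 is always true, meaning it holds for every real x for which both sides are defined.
Yes, this is an identity.

Claim: cosh²x - sinh²x = 1.
Reasoning: With cosh(x) = (e^x + e^-x)/2 and sinh(x) = (e^x - e^-x)/2: cosh²x = (e^(2x) + 2 + e^(-2x))/4 and sinh²x = (e^(2x) - 2 + e^(-2x))/4. Subtracting leaves 4/4 = 1.
So the two sides agree for every real x for which both sides are defined.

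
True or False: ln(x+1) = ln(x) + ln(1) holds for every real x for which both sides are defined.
Claim: ln(x+1) = ln(x) + ln(1).
Test a specific point where both sides are defined: x = 2.
LHS = ln(x+1) ≈ 1.0986
RHS = ln(x) + ln(1) ≈ 0.6931
Since 1.0986 ≠ 0.6931, the equation fails at this point, so it cannot hold for every real x for which both sides are defined.
ln(1) = 0, so the right side is just ln(x), which differs from ln(x+1).

Conclusion: False.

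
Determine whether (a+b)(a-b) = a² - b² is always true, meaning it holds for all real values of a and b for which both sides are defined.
Claim: (a+b)(a-b) = a² - b².
Reasoning: Expand: (a+b)(a-b) = a² - ab + ba - b² = a² - b² (the cross terms cancel).
So the two sides agree for all real values of a and b for which both sides are defined.

Conclusion: Yes, this is an identity.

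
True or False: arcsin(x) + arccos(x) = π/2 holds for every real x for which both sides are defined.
Claim: arcsin(x) + arccos(x) = π/2.
Reasoning: Both sides are defined for -1 ≤ x ≤ 1. Let θ = arcsin(x), so sin θ = x and θ ∈ [-π/2, π/2]. Then cos(π/2 - θ) = sin θ = x and π/2 - θ ∈ [0, π], which is exactly the range of arccos, so arccos(x) = π/2 - θ. Adding: arcsin(x) + arccos(x) = θ + (π/2 - θ) = π/2.
So the two sides agree for every real x for which both sides are defined.

Conclusion: True.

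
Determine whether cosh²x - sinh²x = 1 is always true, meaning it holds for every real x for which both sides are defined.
Claim: cosh²x - sinh²x = 1.
Reasoning: With cosh(x) = (e^x + e^-x)/2 and sinh(x) = (e^x - e^-x)/2: cosh²x = (e^(2x) + 2 + e^(-2x))/4 and sinh²x = (e^(2x) - 2 + e^(-2x))/4. Subtracting leaves 4/4 = 1.
So the two sides agree for every real x for which both sides are defined.

Conclusion: Yes, this is an identity.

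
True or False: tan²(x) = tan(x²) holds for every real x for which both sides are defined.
Claim: tan²(x) = tan(x²).
Test a specific point where both sides are defined: x = 3π/4.
LHS = tan²(x) ≈ 1.0000
RHS = tan(x²) ≈ -0.8977
Since 1.0000 ≠ -0.8977, the equation fails at this point, so it cannot hold for every real x for which both sides are defined.
tan²(x) means (tan x)², squaring the output; tan(x²) squares the input. These are different functions.

Conclusion: False.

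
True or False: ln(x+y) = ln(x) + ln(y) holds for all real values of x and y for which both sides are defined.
Claim: ln(x+y) = ln(x) + ln(y).
Test a specific point where both sides are defined: x = 1/2, y = 5.
LHS = ln(x+y) ≈ 1.7047
RHS = ln(x) + ln(y) ≈ 0.9163
Since 1.7047 ≠ 0.9163, the equation fails at this point, so it cannot hold for all real values of x and y for which both sides are defined.
ln(x) + ln(y) = ln(xy), not ln(x+y).

Conclusion: False.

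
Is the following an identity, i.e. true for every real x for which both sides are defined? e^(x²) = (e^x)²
No, this is NOT an identity.

Claim: e^(x²) = (e^x)².
Test a specific point where both sides are defined: x = 1.
LHS = e^(x²) ≈ 2.7183
RHS = (e^x)² ≈ 7.3891
Since 2.7183 ≠ 7.3891, the equation fails at this point, so it cannot hold for every real x for which both sides are defined.
(e^x)² = e^(2x), and 2x ≠ x² in general.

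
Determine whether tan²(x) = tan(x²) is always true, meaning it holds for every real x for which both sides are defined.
No, this is NOT an identity.

Claim: tan²(x) = tan(x²).
Test a specific point where both sides are defined: x = -π/3.
LHS = tan²(x) ≈ 3.0000
RHS = tan(x²) ≈ 1.9485
Since 3.0000 ≠ 1.9485, the equation fails at this point, so it cannot hold for every real x for which both sides are defined.
tan²(x) means (tan x)², squaring the output; tan(x²) squares the input. These are different functions.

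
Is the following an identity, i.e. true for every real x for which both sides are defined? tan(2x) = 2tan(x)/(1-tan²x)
Claim: tan(2x) = 2tan(x)/(1-tan²x).
Reasoning: tan(2x) = sin(2x)/cos(2x) = 2sin(x)cos(x) / (cos²x - sin²x). Divide numerator and denominator by cos²x: 2tan(x) / (1 - tan²x).
So the two sides agree for every real x for which both sides are defined.

Conclusion: Yes, this is an identity.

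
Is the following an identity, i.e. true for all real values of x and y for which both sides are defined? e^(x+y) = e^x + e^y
Claim: e^(x+y) = e^x + e^y.
Test a specific point where both sides are defined: x = 1, y = 3.
LHS = e^(x+y) ≈ 54.5982
RHS = e^x + e^y ≈ 22.8038
Since 54.5982 ≠ 22.8038, the equation fails at this point, so it cannot hold for all real values of x and y for which both sides are defined.
The correct rule is e^(x+y) = e^x · e^y (a product, not a sum).

Conclusion: No, this is NOT an identity.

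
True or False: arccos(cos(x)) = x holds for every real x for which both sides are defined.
Claim: arccos(cos(x)) = x.
Test a specific point where both sides are defined: x = -π/6.
LHS = arccos(cos(x)) ≈ 0.5236
RHS = x ≈ -0.5236
Since 0.5236 ≠ -0.5236, the equation fails at this point, so it cannot hold for every real x for which both sides are defined.
arccos only returns values in [0, π], so arccos(cos(x)) = x holds only for x in that interval, not for all real x.

Conclusion: False.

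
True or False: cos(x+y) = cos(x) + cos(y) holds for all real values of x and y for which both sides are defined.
False.

Claim: cos(x+y) = cos(x) + cos(y).
Test a specific point where both sides are defined: x = 2π/3, y = π/3.
LHS = cos(x+y) ≈ -1.0000
RHS = cos(x) + cos(y) ≈ 0.0000
Since -1.0000 ≠ 0.0000, the equation fails at this point, so it cannot hold for all real values of x and y for which both sides are defined.
The correct expansion is cos(x+y) = cos(x)cos(y) - sin(x)sin(y); cosine is not additive.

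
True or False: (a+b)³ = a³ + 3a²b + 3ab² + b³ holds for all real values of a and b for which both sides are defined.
True.

Claim: (a+b)³ = a³ + 3a²b + 3ab² + b³.
Reasoning: (a+b)³ = (a+b)(a+b)² = (a+b)(a² + 2ab + b²) = a³ + 2a²b + ab² + a²b + 2ab² + b³ = a³ + 3a²b + 3ab² + b³.
So the two sides agree for all real values of a and b for which both sides are defined.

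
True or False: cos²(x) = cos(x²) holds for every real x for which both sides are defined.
Claim: cos²(x) = cos(x²).
Test a specific point where both sides are defined: x = -π/2.
LHS = cos²(x) ≈ 0.0000
RHS = cos(x²) ≈ -0.7812
Since 0.0000 ≠ -0.7812, the equation fails at this point, so it cannot hold for every real x for which both sides are defined.
cos²(x) means (cos x)², squaring the output; cos(x²) squares the input. These are different functions.

Conclusion: False.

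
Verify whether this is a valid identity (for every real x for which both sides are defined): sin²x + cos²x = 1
Claim: sin²x + cos²x = 1.
Reasoning: The point (cos x, sin x) lies on the unit circle X² + Y² = 1, so cos²x + sin²x = 1 for every real x.
So the two sides agree for every real x for which both sides are defined.

Conclusion: Yes, this is an identity.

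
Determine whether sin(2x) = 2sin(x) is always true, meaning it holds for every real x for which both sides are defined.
No, this is NOT an identity.

Claim: sin(2x) = 2sin(x).
Test a specific point where both sides are defined: x = 3π/4.
LHS = sin(2x) ≈ -1.0000
RHS = 2sin(x) ≈ 1.4142
Since -1.0000 ≠ 1.4142, the equation fails at this point, so it cannot hold for every real x for which both sides are defined.
The correct double-angle formula is sin(2x) = 2sin(x)cos(x).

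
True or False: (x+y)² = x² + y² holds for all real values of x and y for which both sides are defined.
Claim: (x+y)² = x² + y².
Test a specific point where both sides are defined: x = 3/2, y = 1.
LHS = (x+y)² ≈ 6.2500
RHS = x² + y² ≈ 3.2500
Since 6.2500 ≠ 3.2500, the equation fails at this point, so it cannot hold for all real values of x and y for which both sides are defined.
The correct expansion is (x+y)² = x² + 2xy + y²; the cross term 2xy is missing.

Conclusion: False.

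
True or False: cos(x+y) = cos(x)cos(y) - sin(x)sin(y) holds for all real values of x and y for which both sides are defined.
True.

Claim: cos(x+y) = cos(x)cos(y) - sin(x)sin(y).
Reasoning: By Euler's formula e^(i(x+y)) = e^(ix)·e^(iy) = (cos x + i·sin x)(cos y + i·sin y). The real part of the left side is cos(x+y); the real part of the product is cos(x)cos(y) - sin(x)sin(y) (since i·i = -1).
So the two sides agree for all real values of x and y for which both sides are defined.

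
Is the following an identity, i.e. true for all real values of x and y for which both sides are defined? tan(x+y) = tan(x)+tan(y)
No, this is NOT an identity.

Claim: tan(x+y) = tan(x)+tan(y).
Test a specific point where both sides are defined: x = -π/3, y = -π/3.
LHS = tan(x+y) ≈ 1.7321
RHS = tan(x)+tan(y) ≈ -3.4641
Since 1.7321 ≠ -3.4641, the equation fails at this point, so it cannot hold for all real values of x and y for which both sides are defined.
The correct formula is tan(x+y) = (tan(x) + tan(y))/(1 - tan(x)tan(y)).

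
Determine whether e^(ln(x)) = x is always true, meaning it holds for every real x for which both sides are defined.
Yes, this is an identity.

Claim: e^(ln(x)) = x.
Reasoning: For x > 0, ln(x) is by definition the exponent p such that e^p = x. Raising e to that exponent therefore returns x: e^(ln x) = x.
So the two sides agree for every real x for which both sides are defined.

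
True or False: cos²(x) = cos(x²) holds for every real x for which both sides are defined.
False.

Claim: cos²(x) = cos(x²).
Test a specific point where both sides are defined: x = π/2.
LHS = cos²(x) ≈ 0.0000
RHS = cos(x²) ≈ -0.7812
Since 0.0000 ≠ -0.7812, the equation fails at this point, so it cannot hold for every real x for which both sides are defined.
cos²(x) means (cos x)², squaring the output; cos(x²) squares the input. These are different functions.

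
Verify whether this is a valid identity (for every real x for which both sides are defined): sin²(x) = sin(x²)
No, this is NOT an identity.

Claim: sin²(x) = sin(x²).
Test a specific point where both sides are defined: x = π/3.
LHS = sin²(x) ≈ 0.7500
RHS = sin(x²) ≈ 0.8897
Since 0.7500 ≠ 0.8897, the equation fails at this point, so it cannot hold for every real x for which both sides are defined.
sin²(x) means (sin x)², squaring the output; sin(x²) squares the input. These are different functions.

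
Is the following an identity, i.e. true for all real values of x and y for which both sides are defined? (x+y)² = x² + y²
No, this is NOT an identity.

Claim: (x+y)² = x² + y².
Test a specific point where both sides are defined: x = -2, y = -2.
LHS = (x+y)² ≈ 16.0000
RHS = x² + y² ≈ 8.0000
Since 16.0000 ≠ 8.0000, the equation fails at this point, so it cannot hold for all real values of x and y for which both sides are defined.
The correct expansion is (x+y)² = x² + 2xy + y²; the cross term 2xy is missing.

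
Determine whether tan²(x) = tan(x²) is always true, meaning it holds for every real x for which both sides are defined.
Claim: tan²(x) = tan(x²).
Test a specific point where both sides are defined: x = π/6.
LHS = tan²(x) ≈ 0.3333
RHS = tan(x²) ≈ 0.2812
Since 0.3333 ≠ 0.2812, the equation fails at this point, so it cannot hold for every real x for which both sides are defined.
tan²(x) means (tan x)², squaring the output; tan(x²) squares the input. These are different functions.

Conclusion: No, this is NOT an identity.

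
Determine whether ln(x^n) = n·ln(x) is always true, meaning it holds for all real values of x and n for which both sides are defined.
Claim: ln(x^n) = n·ln(x).
Reasoning: The right side requires x > 0. For x > 0, x^n = (e^(ln x))^n = e^(n·ln x), so taking ln of both sides gives ln(x^n) = n·ln(x).
So the two sides agree for all real values of x and n for which both sides are defined.

Conclusion: Yes, this is an identity.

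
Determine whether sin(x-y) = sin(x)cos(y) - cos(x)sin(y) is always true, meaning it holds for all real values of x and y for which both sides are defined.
Claim: sin(x-y) = sin(x)cos(y) - cos(x)sin(y).
Reasoning: Replace y by -y in sin(x+y) = sin(x)cos(y) + cos(x)sin(y) and use cos(-y) = cos(y), sin(-y) = -sin(y): sin(x-y) = sin(x)cos(y) - cos(x)sin(y).
So the two sides agree for all real values of x and y for which both sides are defined.

Conclusion: Yes, this is an identity.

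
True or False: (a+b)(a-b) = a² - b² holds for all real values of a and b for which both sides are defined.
Claim: (a+b)(a-b) = a² - b².
Reasoning: Expand: (a+b)(a-b) = a² - ab + ba - b² = a² - b² (the cross terms cancel).
So the two sides agree for all real values of a and b for which both sides are defined.

Conclusion: True.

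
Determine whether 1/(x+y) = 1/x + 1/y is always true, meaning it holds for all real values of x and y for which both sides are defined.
Claim: 1/(x+y) = 1/x + 1/y.
Test a specific point where both sides are defined: x = 5, y = 4.
LHS = 1/(x+y) ≈ 0.1111
RHS = 1/x + 1/y ≈ 0.4500
Since 0.1111 ≠ 0.4500, the equation fails at this point, so it cannot hold for all real values of x and y for which both sides are defined.
1/x + 1/y = (x+y)/(xy), which is not 1/(x+y).

Conclusion: No, this is NOT an identity.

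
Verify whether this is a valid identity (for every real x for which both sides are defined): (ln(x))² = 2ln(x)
No, this is NOT an identity.

Claim: (ln(x))² = 2ln(x).
Test a specific point where both sides are defined: x = 5.
LHS = (ln(x))² ≈ 2.5903
RHS = 2ln(x) ≈ 3.2189
Since 2.5903 ≠ 3.2189, the equation fails at this point, so it cannot hold for every real x for which both sides are defined.
2ln(x) equals ln(x²), which is not the same as (ln x)².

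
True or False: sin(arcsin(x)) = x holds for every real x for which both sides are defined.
True.

Claim: sin(arcsin(x)) = x.
Reasoning: For -1 ≤ x ≤ 1 (where arcsin is defined), arcsin(x) is by definition an angle whose sine equals x. Taking the sine of that angle returns x. (Note the other order, arcsin(sin x) = x, is NOT an identity.)
So the two sides agree for every real x for which both sides are defined.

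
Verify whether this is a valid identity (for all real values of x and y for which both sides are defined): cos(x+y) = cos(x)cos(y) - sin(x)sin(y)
Yes, this is an identity.

Claim: cos(x+y) = cos(x)cos(y) - sin(x)sin(y).
Reasoning: By Euler's formula e^(i(x+y)) = e^(ix)·e^(iy) = (cos x + i·sin x)(cos y + i·sin y). The real part of the left side is cos(x+y); the real part of the product is cos(x)cos(y) - sin(x)sin(y) (since i·i = -1).
So the two sides agree for all real values of x and y for which both sides are defined.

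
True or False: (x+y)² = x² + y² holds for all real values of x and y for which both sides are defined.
Claim: (x+y)² = x² + y².
Test a specific point where both sides are defined: x = 1, y = 4.
LHS = (x+y)² ≈ 25.0000
RHS = x² + y² ≈ 17.0000
Since 25.0000 ≠ 17.0000, the equation fails at this point, so it cannot hold for all real values of x and y for which both sides are defined.
The correct expansion is (x+y)² = x² + 2xy + y²; the cross term 2xy is missing.

Conclusion: False.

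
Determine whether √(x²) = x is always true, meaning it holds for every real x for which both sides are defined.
Claim: √(x²) = x.
Test a specific point where both sides are defined: x = -2.
LHS = √(x²) ≈ 2.0000
RHS = x ≈ -2.0000
Since 2.0000 ≠ -2.0000, the equation fails at this point, so it cannot hold for every real x for which both sides are defined.
√(x²) = |x|, which differs from x whenever x < 0 (both sides are defined for every real x).

Conclusion: No, this is NOT an identity.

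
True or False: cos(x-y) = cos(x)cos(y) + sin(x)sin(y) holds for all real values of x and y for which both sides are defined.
Claim: cos(x-y) = cos(x)cos(y) + sin(x)sin(y).
Reasoning: Replace y by -y in cos(x+y) = cos(x)cos(y) - sin(x)sin(y) and use cos(-y) = cos(y), sin(-y) = -sin(y): cos(x-y) = cos(x)cos(y) + sin(x)sin(y).
So the two sides agree for all real values of x and y for which both sides are defined.

Conclusion: True.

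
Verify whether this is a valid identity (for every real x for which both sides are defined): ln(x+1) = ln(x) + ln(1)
Claim: ln(x+1) = ln(x) + ln(1).
Test a specific point where both sides are defined: x = 3/2.
LHS = ln(x+1) ≈ 0.9163
RHS = ln(x) + ln(1) ≈ 0.4055
Since 0.9163 ≠ 0.4055, the equation fails at this point, so it cannot hold for every real x for which both sides are defined.
ln(1) = 0, so the right side is just ln(x), which differs from ln(x+1).

Conclusion: No, this is NOT an identity.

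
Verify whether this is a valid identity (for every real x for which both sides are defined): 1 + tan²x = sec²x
Yes, this is an identity.

Claim: 1 + tan²x = sec²x.
Reasoning: Start from sin²x + cos²x = 1 and divide every term by cos²x (allowed wherever tan x and sec x are defined): tan²x + 1 = 1/cos²x = sec²x.
So the two sides agree for every real x for which both sides are defined.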